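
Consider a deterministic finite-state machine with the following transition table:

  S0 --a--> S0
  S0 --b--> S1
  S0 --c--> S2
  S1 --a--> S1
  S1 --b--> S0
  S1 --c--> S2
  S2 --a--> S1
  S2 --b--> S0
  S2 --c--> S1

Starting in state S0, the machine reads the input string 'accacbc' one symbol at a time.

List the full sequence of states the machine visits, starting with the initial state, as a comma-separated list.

Start: S0
  read 'a': S0 --a--> S0
  read 'c': S0 --c--> S2
  read 'c': S2 --c--> S1
  read 'a': S1 --a--> S1
  read 'c': S1 --c--> S2
  read 'b': S2 --b--> S0
  read 'c': S0 --c--> S2

Answer: S0, S0, S2, S1, S1, S2, S0, S2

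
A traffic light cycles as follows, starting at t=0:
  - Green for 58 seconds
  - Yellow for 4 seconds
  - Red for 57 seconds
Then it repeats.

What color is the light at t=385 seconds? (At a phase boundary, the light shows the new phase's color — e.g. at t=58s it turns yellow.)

Answer: green

Derivation:
Cycle length = 58 + 4 + 57 = 119s
t = 385, phase_t = 385 mod 119 = 28
28 < 58 (green end) → GREEN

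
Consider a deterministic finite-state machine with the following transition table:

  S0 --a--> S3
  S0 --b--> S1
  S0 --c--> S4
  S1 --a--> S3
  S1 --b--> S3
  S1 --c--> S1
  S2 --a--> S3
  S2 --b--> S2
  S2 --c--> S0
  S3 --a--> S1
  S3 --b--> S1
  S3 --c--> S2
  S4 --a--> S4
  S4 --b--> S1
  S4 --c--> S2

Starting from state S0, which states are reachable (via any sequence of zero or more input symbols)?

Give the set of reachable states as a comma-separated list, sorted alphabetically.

Answer: S0, S1, S2, S3, S4

Derivation:
BFS from S0:
  visit S0: S0--a-->S3 (new), S0--b-->S1 (new), S0--c-->S4 (new)
  visit S3: S3--a-->S1 (seen), S3--b-->S1 (seen), S3--c-->S2 (new)
  visit S1: S1--a-->S3 (seen), S1--b-->S3 (seen), S1--c-->S1 (seen)
  visit S4: S4--a-->S4 (seen), S4--b-->S1 (seen), S4--c-->S2 (seen)
  visit S2: S2--a-->S3 (seen), S2--b-->S2 (seen), S2--c-->S0 (seen)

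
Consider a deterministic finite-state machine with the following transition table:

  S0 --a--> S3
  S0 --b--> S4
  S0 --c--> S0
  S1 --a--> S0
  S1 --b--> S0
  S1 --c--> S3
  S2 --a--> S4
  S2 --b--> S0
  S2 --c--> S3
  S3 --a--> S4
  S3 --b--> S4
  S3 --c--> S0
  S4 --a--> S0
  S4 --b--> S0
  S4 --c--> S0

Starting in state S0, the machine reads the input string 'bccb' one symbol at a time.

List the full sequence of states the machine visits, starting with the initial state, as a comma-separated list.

Answer: S0, S4, S0, S0, S4

Derivation:
Start: S0
  read 'b': S0 --b--> S4
  read 'c': S4 --c--> S0
  read 'c': S0 --c--> S0
  read 'b': S0 --b--> S4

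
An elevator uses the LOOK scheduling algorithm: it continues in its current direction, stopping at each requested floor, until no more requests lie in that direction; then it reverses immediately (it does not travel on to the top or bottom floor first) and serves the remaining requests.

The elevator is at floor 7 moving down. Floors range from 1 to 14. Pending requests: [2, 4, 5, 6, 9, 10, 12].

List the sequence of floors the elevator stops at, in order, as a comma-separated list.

Current: 7, moving DOWN
Serve below first (descending): [6, 5, 4, 2]
Then reverse, serve above (ascending): [9, 10, 12]

Answer: 6, 5, 4, 2, 9, 10, 12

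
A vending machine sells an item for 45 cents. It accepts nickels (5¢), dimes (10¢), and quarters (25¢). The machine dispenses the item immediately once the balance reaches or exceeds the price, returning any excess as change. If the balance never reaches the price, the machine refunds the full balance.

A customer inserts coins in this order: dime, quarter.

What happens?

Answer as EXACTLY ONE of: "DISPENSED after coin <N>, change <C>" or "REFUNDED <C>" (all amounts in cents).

Answer: REFUNDED 35

Derivation:
Price: 45¢
Coin 1 (dime, 10¢): balance = 10¢
Coin 2 (quarter, 25¢): balance = 35¢
All coins inserted, balance 35¢ < price 45¢ → REFUND 35¢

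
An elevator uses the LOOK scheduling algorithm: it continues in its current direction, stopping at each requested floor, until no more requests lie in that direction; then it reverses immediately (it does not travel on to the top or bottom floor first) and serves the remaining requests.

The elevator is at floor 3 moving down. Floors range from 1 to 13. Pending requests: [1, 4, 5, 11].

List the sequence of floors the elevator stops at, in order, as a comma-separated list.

Current: 3, moving DOWN
Serve below first (descending): [1]
Then reverse, serve above (ascending): [4, 5, 11]

Answer: 1, 4, 5, 11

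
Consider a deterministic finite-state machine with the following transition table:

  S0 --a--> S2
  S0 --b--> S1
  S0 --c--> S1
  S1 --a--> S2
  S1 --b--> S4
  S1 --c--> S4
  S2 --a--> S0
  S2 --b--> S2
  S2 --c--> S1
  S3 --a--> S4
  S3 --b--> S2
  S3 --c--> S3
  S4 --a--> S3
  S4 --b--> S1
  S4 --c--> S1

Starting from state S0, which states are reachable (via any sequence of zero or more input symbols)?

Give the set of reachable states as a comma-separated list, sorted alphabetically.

BFS from S0:
  visit S0: S0--a-->S2 (new), S0--b-->S1 (new), S0--c-->S1 (seen)
  visit S2: S2--a-->S0 (seen), S2--b-->S2 (seen), S2--c-->S1 (seen)
  visit S1: S1--a-->S2 (seen), S1--b-->S4 (new), S1--c-->S4 (seen)
  visit S4: S4--a-->S3 (new), S4--b-->S1 (seen), S4--c-->S1 (seen)
  visit S3: S3--a-->S4 (seen), S3--b-->S2 (seen), S3--c-->S3 (seen)

Answer: S0, S1, S2, S3, S4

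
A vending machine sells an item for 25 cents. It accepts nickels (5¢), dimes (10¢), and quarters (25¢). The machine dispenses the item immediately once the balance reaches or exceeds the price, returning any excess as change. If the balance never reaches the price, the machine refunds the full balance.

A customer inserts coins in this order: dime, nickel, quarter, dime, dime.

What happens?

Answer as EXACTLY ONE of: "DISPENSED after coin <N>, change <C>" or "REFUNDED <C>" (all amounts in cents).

Answer: DISPENSED after coin 3, change 15

Derivation:
Price: 25¢
Coin 1 (dime, 10¢): balance = 10¢
Coin 2 (nickel, 5¢): balance = 15¢
Coin 3 (quarter, 25¢): balance = 40¢
  → balance >= price → DISPENSE, change = 40 - 25 = 15¢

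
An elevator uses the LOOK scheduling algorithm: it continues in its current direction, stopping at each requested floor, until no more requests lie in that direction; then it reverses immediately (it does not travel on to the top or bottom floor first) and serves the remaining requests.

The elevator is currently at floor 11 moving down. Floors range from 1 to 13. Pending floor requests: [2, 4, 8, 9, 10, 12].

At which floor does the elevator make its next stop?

Current floor: 11, direction: down
Requests above: [12]
Requests below: [2, 4, 8, 9, 10]
Moving down and requests lie below → nearest below is max([2, 4, 8, 9, 10]) = 10

Answer: 10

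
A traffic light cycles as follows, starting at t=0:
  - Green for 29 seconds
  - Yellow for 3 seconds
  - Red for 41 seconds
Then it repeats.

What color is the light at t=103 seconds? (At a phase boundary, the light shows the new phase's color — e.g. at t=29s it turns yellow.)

Cycle length = 29 + 3 + 41 = 73s
t = 103, phase_t = 103 mod 73 = 30
29 <= 30 < 32 (yellow end) → YELLOW

Answer: yellow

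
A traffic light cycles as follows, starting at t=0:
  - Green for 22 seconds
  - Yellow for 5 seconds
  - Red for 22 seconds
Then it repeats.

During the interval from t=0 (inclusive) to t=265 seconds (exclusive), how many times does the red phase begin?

Cycle = 22+5+22 = 49s
red phase starts at t = k*49 + 27 for k=0,1,2,...
Need k*49+27 < 265 → k < 4.857
k ∈ {0, ..., 4} → 5 starts

Answer: 5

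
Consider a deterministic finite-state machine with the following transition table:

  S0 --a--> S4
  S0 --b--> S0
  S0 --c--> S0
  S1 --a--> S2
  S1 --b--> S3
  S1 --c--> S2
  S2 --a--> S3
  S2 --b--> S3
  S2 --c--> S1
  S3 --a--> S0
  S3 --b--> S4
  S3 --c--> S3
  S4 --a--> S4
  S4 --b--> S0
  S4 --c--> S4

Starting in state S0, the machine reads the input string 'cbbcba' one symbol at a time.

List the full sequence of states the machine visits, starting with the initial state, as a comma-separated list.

Answer: S0, S0, S0, S0, S0, S0, S4

Derivation:
Start: S0
  read 'c': S0 --c--> S0
  read 'b': S0 --b--> S0
  read 'b': S0 --b--> S0
  read 'c': S0 --c--> S0
  read 'b': S0 --b--> S0
  read 'a': S0 --a--> S4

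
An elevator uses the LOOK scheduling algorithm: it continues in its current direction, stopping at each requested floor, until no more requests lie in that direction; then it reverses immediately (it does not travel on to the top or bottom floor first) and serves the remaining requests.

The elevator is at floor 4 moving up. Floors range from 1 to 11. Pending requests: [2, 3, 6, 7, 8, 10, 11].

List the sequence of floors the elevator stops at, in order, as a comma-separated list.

Current: 4, moving UP
Serve above first (ascending): [6, 7, 8, 10, 11]
Then reverse, serve below (descending): [3, 2]

Answer: 6, 7, 8, 10, 11, 3, 2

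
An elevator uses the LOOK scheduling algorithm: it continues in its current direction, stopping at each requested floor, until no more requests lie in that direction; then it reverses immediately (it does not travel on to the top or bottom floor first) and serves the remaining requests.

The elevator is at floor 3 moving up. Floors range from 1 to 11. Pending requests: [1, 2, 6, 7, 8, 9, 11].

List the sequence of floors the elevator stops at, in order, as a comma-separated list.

Answer: 6, 7, 8, 9, 11, 2, 1

Derivation:
Current: 3, moving UP
Serve above first (ascending): [6, 7, 8, 9, 11]
Then reverse, serve below (descending): [2, 1]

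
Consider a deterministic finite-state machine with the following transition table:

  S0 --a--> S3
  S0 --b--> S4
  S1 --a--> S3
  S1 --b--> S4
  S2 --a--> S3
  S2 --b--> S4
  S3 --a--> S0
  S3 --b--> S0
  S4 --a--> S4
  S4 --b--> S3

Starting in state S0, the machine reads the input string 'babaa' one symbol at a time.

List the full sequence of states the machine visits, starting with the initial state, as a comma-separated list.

Start: S0
  read 'b': S0 --b--> S4
  read 'a': S4 --a--> S4
  read 'b': S4 --b--> S3
  read 'a': S3 --a--> S0
  read 'a': S0 --a--> S3

Answer: S0, S4, S4, S3, S0, S3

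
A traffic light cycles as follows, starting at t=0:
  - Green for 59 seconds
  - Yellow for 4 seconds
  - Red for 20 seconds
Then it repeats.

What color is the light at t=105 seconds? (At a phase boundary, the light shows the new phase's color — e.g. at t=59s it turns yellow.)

Answer: green

Derivation:
Cycle length = 59 + 4 + 20 = 83s
t = 105, phase_t = 105 mod 83 = 22
22 < 59 (green end) → GREEN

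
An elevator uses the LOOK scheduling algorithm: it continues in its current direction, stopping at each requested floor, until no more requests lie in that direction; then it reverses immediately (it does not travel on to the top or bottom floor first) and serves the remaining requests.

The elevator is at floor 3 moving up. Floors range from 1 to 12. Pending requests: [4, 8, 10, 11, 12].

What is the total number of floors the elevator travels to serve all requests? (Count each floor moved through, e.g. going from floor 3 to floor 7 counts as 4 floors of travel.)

Start at floor 3 moving up, LOOK stop order: [4, 8, 10, 11, 12]
  3 → 4: |4-3| = 1, total = 1
  4 → 8: |8-4| = 4, total = 5
  8 → 10: |10-8| = 2, total = 7
  10 → 11: |11-10| = 1, total = 8
  11 → 12: |12-11| = 1, total = 9

Answer: 9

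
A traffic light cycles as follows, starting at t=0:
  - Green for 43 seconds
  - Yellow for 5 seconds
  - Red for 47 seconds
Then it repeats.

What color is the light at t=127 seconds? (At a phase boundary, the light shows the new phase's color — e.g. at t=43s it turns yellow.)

Cycle length = 43 + 5 + 47 = 95s
t = 127, phase_t = 127 mod 95 = 32
32 < 43 (green end) → GREEN

Answer: green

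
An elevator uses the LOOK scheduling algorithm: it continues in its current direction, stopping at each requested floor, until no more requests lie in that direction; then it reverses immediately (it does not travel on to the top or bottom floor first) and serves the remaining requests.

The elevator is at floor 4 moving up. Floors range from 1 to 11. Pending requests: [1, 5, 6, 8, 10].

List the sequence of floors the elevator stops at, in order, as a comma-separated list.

Answer: 5, 6, 8, 10, 1

Derivation:
Current: 4, moving UP
Serve above first (ascending): [5, 6, 8, 10]
Then reverse, serve below (descending): [1]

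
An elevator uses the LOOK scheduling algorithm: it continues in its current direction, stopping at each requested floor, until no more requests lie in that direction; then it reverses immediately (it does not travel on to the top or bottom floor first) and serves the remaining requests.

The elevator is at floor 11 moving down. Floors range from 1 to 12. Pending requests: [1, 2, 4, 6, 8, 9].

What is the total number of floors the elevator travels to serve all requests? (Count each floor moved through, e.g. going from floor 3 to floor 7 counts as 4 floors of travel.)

Answer: 10

Derivation:
Start at floor 11 moving down, LOOK stop order: [9, 8, 6, 4, 2, 1]
  11 → 9: |9-11| = 2, total = 2
  9 → 8: |8-9| = 1, total = 3
  8 → 6: |6-8| = 2, total = 5
  6 → 4: |4-6| = 2, total = 7
  4 → 2: |2-4| = 2, total = 9
  2 → 1: |1-2| = 1, total = 10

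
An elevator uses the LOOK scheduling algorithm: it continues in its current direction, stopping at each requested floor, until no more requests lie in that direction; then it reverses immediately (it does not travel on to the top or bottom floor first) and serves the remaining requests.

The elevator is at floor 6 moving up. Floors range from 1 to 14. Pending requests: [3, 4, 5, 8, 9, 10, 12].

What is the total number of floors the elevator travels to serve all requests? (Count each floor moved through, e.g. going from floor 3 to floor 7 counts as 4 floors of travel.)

Start at floor 6 moving up, LOOK stop order: [8, 9, 10, 12, 5, 4, 3]
  6 → 8: |8-6| = 2, total = 2
  8 → 9: |9-8| = 1, total = 3
  9 → 10: |10-9| = 1, total = 4
  10 → 12: |12-10| = 2, total = 6
  12 → 5: |5-12| = 7, total = 13
  5 → 4: |4-5| = 1, total = 14
  4 → 3: |3-4| = 1, total = 15

Answer: 15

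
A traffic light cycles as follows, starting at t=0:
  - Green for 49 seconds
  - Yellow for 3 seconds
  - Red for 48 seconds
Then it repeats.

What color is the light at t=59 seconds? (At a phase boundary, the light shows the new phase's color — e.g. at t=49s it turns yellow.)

Cycle length = 49 + 3 + 48 = 100s
t = 59, phase_t = 59 mod 100 = 59
59 >= 52 → RED

Answer: red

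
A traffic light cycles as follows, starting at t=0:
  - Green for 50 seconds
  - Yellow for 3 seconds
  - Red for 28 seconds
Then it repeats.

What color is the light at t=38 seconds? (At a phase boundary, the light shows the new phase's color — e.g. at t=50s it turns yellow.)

Cycle length = 50 + 3 + 28 = 81s
t = 38, phase_t = 38 mod 81 = 38
38 < 50 (green end) → GREEN

Answer: green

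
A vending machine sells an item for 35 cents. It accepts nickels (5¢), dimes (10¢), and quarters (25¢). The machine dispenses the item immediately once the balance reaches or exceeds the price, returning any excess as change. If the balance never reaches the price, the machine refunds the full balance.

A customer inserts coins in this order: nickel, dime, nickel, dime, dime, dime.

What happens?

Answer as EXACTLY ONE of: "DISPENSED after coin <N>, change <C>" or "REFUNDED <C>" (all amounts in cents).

Answer: DISPENSED after coin 5, change 5

Derivation:
Price: 35¢
Coin 1 (nickel, 5¢): balance = 5¢
Coin 2 (dime, 10¢): balance = 15¢
Coin 3 (nickel, 5¢): balance = 20¢
Coin 4 (dime, 10¢): balance = 30¢
Coin 5 (dime, 10¢): balance = 40¢
  → balance >= price → DISPENSE, change = 40 - 35 = 5¢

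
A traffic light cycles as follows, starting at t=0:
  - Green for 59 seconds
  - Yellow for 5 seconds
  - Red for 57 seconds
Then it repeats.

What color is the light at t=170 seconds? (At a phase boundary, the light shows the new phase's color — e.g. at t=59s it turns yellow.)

Answer: green

Derivation:
Cycle length = 59 + 5 + 57 = 121s
t = 170, phase_t = 170 mod 121 = 49
49 < 59 (green end) → GREEN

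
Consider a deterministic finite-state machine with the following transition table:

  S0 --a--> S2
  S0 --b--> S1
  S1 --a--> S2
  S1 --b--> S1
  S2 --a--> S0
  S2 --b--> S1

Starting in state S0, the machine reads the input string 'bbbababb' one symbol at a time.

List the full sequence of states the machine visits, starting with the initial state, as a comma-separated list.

Answer: S0, S1, S1, S1, S2, S1, S2, S1, S1

Derivation:
Start: S0
  read 'b': S0 --b--> S1
  read 'b': S1 --b--> S1
  read 'b': S1 --b--> S1
  read 'a': S1 --a--> S2
  read 'b': S2 --b--> S1
  read 'a': S1 --a--> S2
  read 'b': S2 --b--> S1
  read 'b': S1 --b--> S1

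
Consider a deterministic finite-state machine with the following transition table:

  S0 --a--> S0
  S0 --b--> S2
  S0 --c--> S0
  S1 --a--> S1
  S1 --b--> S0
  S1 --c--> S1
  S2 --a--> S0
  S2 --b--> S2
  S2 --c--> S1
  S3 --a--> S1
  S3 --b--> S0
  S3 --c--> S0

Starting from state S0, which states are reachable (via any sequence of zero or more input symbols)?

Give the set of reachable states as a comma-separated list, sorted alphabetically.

Answer: S0, S1, S2

Derivation:
BFS from S0:
  visit S0: S0--a-->S0 (seen), S0--b-->S2 (new), S0--c-->S0 (seen)
  visit S2: S2--a-->S0 (seen), S2--b-->S2 (seen), S2--c-->S1 (new)
  visit S1: S1--a-->S1 (seen), S1--b-->S0 (seen), S1--c-->S1 (seen)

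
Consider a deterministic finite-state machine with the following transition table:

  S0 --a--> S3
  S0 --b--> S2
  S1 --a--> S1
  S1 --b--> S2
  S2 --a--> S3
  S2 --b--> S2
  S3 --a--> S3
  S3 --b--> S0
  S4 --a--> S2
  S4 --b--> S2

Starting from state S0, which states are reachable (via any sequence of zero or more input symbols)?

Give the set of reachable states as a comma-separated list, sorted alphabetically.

Answer: S0, S2, S3

Derivation:
BFS from S0:
  visit S0: S0--a-->S3 (new), S0--b-->S2 (new)
  visit S3: S3--a-->S3 (seen), S3--b-->S0 (seen)
  visit S2: S2--a-->S3 (seen), S2--b-->S2 (seen)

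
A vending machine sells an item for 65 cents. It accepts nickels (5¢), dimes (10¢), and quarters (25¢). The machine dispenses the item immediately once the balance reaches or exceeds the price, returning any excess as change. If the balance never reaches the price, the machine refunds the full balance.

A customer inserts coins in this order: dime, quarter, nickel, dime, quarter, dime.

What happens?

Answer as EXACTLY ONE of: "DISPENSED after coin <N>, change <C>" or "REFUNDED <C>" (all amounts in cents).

Answer: DISPENSED after coin 5, change 10

Derivation:
Price: 65¢
Coin 1 (dime, 10¢): balance = 10¢
Coin 2 (quarter, 25¢): balance = 35¢
Coin 3 (nickel, 5¢): balance = 40¢
Coin 4 (dime, 10¢): balance = 50¢
Coin 5 (quarter, 25¢): balance = 75¢
  → balance >= price → DISPENSE, change = 75 - 65 = 10¢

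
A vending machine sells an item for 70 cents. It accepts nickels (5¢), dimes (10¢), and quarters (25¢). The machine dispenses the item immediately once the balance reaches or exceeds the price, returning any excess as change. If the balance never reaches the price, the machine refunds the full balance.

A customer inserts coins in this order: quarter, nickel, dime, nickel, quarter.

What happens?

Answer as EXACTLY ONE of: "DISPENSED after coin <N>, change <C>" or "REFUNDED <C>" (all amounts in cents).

Answer: DISPENSED after coin 5, change 0

Derivation:
Price: 70¢
Coin 1 (quarter, 25¢): balance = 25¢
Coin 2 (nickel, 5¢): balance = 30¢
Coin 3 (dime, 10¢): balance = 40¢
Coin 4 (nickel, 5¢): balance = 45¢
Coin 5 (quarter, 25¢): balance = 70¢
  → balance >= price → DISPENSE, change = 70 - 70 = 0¢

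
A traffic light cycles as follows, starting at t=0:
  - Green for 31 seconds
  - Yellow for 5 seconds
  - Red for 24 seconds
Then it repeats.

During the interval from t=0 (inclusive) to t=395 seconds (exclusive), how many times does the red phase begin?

Answer: 6

Derivation:
Cycle = 31+5+24 = 60s
red phase starts at t = k*60 + 36 for k=0,1,2,...
Need k*60+36 < 395 → k < 5.983
k ∈ {0, ..., 5} → 6 starts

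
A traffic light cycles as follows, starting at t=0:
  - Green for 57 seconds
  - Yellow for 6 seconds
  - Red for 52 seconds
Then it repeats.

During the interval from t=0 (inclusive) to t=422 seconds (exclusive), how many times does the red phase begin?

Answer: 4

Derivation:
Cycle = 57+6+52 = 115s
red phase starts at t = k*115 + 63 for k=0,1,2,...
Need k*115+63 < 422 → k < 3.122
k ∈ {0, ..., 3} → 4 starts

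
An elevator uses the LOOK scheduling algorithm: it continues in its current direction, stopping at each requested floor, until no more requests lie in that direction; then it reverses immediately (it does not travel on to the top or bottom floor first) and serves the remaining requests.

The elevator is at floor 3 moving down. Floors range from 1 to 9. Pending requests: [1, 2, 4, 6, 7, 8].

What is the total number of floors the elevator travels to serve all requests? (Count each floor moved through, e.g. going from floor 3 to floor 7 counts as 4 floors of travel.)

Start at floor 3 moving down, LOOK stop order: [2, 1, 4, 6, 7, 8]
  3 → 2: |2-3| = 1, total = 1
  2 → 1: |1-2| = 1, total = 2
  1 → 4: |4-1| = 3, total = 5
  4 → 6: |6-4| = 2, total = 7
  6 → 7: |7-6| = 1, total = 8
  7 → 8: |8-7| = 1, total = 9

Answer: 9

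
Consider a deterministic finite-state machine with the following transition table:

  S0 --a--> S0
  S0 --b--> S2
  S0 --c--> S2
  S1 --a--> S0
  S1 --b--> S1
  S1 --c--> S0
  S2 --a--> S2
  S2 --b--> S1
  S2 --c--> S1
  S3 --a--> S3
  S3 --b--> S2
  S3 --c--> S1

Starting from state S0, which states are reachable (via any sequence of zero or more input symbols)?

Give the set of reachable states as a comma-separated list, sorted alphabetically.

Answer: S0, S1, S2

Derivation:
BFS from S0:
  visit S0: S0--a-->S0 (seen), S0--b-->S2 (new), S0--c-->S2 (seen)
  visit S2: S2--a-->S2 (seen), S2--b-->S1 (new), S2--c-->S1 (seen)
  visit S1: S1--a-->S0 (seen), S1--b-->S1 (seen), S1--c-->S0 (seen)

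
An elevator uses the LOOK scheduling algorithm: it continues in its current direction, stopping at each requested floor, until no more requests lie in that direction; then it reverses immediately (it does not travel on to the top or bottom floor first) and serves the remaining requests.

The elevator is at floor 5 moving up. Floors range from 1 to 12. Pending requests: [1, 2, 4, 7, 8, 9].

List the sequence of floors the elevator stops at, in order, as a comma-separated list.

Answer: 7, 8, 9, 4, 2, 1

Derivation:
Current: 5, moving UP
Serve above first (ascending): [7, 8, 9]
Then reverse, serve below (descending): [4, 2, 1]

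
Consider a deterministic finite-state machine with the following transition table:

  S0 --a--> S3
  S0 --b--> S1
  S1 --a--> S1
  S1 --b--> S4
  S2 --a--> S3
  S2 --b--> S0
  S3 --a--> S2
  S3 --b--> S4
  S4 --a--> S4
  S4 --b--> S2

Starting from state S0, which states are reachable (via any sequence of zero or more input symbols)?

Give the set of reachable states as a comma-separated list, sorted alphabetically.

Answer: S0, S1, S2, S3, S4

Derivation:
BFS from S0:
  visit S0: S0--a-->S3 (new), S0--b-->S1 (new)
  visit S3: S3--a-->S2 (new), S3--b-->S4 (new)
  visit S1: S1--a-->S1 (seen), S1--b-->S4 (seen)
  visit S2: S2--a-->S3 (seen), S2--b-->S0 (seen)
  visit S4: S4--a-->S4 (seen), S4--b-->S2 (seen)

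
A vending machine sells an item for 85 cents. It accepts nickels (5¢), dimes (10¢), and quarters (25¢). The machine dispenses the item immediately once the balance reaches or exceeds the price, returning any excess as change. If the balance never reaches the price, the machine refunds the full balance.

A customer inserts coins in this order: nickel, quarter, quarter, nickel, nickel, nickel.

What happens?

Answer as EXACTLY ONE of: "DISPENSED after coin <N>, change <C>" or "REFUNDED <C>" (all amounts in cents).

Price: 85¢
Coin 1 (nickel, 5¢): balance = 5¢
Coin 2 (quarter, 25¢): balance = 30¢
Coin 3 (quarter, 25¢): balance = 55¢
Coin 4 (nickel, 5¢): balance = 60¢
Coin 5 (nickel, 5¢): balance = 65¢
Coin 6 (nickel, 5¢): balance = 70¢
All coins inserted, balance 70¢ < price 85¢ → REFUND 70¢

Answer: REFUNDED 70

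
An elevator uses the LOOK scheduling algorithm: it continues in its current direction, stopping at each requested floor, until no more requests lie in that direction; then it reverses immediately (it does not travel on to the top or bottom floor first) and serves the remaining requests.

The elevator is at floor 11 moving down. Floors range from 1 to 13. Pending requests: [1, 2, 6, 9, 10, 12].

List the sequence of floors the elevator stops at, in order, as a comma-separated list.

Current: 11, moving DOWN
Serve below first (descending): [10, 9, 6, 2, 1]
Then reverse, serve above (ascending): [12]

Answer: 10, 9, 6, 2, 1, 12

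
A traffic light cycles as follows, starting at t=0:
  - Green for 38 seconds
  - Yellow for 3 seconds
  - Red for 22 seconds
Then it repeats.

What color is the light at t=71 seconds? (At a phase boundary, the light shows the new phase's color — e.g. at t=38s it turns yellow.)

Cycle length = 38 + 3 + 22 = 63s
t = 71, phase_t = 71 mod 63 = 8
8 < 38 (green end) → GREEN

Answer: green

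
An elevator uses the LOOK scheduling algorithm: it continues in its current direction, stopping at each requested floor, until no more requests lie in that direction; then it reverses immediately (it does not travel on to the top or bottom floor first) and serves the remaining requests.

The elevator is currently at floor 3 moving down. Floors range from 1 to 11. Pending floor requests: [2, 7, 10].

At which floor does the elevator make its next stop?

Answer: 2

Derivation:
Current floor: 3, direction: down
Requests above: [7, 10]
Requests below: [2]
Moving down and requests lie below → nearest below is max([2]) = 2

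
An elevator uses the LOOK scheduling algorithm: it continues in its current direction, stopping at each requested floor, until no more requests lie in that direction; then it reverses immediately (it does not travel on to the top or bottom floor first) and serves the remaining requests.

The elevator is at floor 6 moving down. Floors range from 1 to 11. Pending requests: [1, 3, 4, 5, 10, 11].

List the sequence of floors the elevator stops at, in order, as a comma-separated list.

Answer: 5, 4, 3, 1, 10, 11

Derivation:
Current: 6, moving DOWN
Serve below first (descending): [5, 4, 3, 1]
Then reverse, serve above (ascending): [10, 11]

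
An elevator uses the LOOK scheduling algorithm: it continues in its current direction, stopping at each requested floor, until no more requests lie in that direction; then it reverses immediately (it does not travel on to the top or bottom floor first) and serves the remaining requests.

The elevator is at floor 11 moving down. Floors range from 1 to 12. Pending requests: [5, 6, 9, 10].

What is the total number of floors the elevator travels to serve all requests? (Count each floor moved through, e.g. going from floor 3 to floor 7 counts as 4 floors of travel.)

Start at floor 11 moving down, LOOK stop order: [10, 9, 6, 5]
  11 → 10: |10-11| = 1, total = 1
  10 → 9: |9-10| = 1, total = 2
  9 → 6: |6-9| = 3, total = 5
  6 → 5: |5-6| = 1, total = 6

Answer: 6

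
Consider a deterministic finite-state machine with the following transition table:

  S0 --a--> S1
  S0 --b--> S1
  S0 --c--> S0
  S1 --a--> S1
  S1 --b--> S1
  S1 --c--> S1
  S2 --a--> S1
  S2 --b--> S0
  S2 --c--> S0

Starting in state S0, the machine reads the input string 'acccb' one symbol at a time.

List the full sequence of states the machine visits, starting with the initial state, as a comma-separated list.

Start: S0
  read 'a': S0 --a--> S1
  read 'c': S1 --c--> S1
  read 'c': S1 --c--> S1
  read 'c': S1 --c--> S1
  read 'b': S1 --b--> S1

Answer: S0, S1, S1, S1, S1, S1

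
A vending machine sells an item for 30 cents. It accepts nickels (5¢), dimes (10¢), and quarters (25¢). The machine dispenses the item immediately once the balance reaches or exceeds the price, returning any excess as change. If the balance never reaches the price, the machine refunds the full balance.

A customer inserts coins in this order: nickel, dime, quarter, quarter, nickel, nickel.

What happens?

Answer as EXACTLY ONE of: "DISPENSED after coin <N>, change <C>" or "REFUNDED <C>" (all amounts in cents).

Answer: DISPENSED after coin 3, change 10

Derivation:
Price: 30¢
Coin 1 (nickel, 5¢): balance = 5¢
Coin 2 (dime, 10¢): balance = 15¢
Coin 3 (quarter, 25¢): balance = 40¢
  → balance >= price → DISPENSE, change = 40 - 30 = 10¢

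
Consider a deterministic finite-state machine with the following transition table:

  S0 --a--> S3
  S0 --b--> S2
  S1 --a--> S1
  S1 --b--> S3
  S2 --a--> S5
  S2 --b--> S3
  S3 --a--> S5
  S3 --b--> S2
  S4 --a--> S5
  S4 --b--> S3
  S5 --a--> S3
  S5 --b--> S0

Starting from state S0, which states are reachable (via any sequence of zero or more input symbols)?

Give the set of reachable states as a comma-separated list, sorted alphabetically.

BFS from S0:
  visit S0: S0--a-->S3 (new), S0--b-->S2 (new)
  visit S3: S3--a-->S5 (new), S3--b-->S2 (seen)
  visit S2: S2--a-->S5 (seen), S2--b-->S3 (seen)
  visit S5: S5--a-->S3 (seen), S5--b-->S0 (seen)

Answer: S0, S2, S3, S5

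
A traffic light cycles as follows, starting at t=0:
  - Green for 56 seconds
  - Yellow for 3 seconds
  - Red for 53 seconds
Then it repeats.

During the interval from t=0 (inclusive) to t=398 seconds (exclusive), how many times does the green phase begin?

Cycle = 56+3+53 = 112s
green phase starts at t = k*112 + 0 for k=0,1,2,...
Need k*112+0 < 398 → k < 3.554
k ∈ {0, ..., 3} → 4 starts

Answer: 4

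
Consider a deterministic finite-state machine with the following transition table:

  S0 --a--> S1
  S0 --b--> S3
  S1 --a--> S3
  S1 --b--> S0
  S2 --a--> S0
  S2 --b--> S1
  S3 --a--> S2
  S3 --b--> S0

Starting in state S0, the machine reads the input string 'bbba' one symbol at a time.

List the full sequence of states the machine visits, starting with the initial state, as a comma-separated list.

Answer: S0, S3, S0, S3, S2

Derivation:
Start: S0
  read 'b': S0 --b--> S3
  read 'b': S3 --b--> S0
  read 'b': S0 --b--> S3
  read 'a': S3 --a--> S2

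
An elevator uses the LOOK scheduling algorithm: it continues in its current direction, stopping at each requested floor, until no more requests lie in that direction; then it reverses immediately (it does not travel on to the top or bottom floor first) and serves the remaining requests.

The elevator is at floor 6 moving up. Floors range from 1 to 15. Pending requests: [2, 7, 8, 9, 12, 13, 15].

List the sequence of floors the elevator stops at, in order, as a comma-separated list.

Current: 6, moving UP
Serve above first (ascending): [7, 8, 9, 12, 13, 15]
Then reverse, serve below (descending): [2]

Answer: 7, 8, 9, 12, 13, 15, 2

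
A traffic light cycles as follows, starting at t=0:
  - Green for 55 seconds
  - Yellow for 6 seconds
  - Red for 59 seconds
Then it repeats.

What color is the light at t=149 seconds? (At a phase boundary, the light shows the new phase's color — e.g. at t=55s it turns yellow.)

Cycle length = 55 + 6 + 59 = 120s
t = 149, phase_t = 149 mod 120 = 29
29 < 55 (green end) → GREEN

Answer: green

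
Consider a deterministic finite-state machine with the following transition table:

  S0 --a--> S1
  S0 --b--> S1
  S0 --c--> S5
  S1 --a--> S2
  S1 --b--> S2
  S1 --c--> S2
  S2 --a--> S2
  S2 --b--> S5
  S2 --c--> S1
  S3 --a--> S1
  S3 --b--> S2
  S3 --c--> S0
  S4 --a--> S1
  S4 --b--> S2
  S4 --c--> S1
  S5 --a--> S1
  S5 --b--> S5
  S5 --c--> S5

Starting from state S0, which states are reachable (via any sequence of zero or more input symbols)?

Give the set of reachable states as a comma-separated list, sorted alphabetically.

BFS from S0:
  visit S0: S0--a-->S1 (new), S0--b-->S1 (seen), S0--c-->S5 (new)
  visit S1: S1--a-->S2 (new), S1--b-->S2 (seen), S1--c-->S2 (seen)
  visit S5: S5--a-->S1 (seen), S5--b-->S5 (seen), S5--c-->S5 (seen)
  visit S2: S2--a-->S2 (seen), S2--b-->S5 (seen), S2--c-->S1 (seen)

Answer: S0, S1, S2, S5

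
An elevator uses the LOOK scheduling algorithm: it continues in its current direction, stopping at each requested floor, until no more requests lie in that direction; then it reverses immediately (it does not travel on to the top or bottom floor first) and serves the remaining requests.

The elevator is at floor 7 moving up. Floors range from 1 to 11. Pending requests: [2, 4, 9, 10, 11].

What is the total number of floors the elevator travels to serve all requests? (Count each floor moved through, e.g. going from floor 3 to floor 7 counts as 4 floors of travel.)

Start at floor 7 moving up, LOOK stop order: [9, 10, 11, 4, 2]
  7 → 9: |9-7| = 2, total = 2
  9 → 10: |10-9| = 1, total = 3
  10 → 11: |11-10| = 1, total = 4
  11 → 4: |4-11| = 7, total = 11
  4 → 2: |2-4| = 2, total = 13

Answer: 13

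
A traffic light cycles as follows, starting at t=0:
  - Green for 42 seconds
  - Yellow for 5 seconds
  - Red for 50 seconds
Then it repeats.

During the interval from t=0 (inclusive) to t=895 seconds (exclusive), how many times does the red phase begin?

Cycle = 42+5+50 = 97s
red phase starts at t = k*97 + 47 for k=0,1,2,...
Need k*97+47 < 895 → k < 8.742
k ∈ {0, ..., 8} → 9 starts

Answer: 9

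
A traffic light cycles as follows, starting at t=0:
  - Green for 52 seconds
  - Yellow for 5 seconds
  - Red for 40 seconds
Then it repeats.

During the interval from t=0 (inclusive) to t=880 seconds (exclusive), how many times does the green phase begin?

Answer: 10

Derivation:
Cycle = 52+5+40 = 97s
green phase starts at t = k*97 + 0 for k=0,1,2,...
Need k*97+0 < 880 → k < 9.072
k ∈ {0, ..., 9} → 10 starts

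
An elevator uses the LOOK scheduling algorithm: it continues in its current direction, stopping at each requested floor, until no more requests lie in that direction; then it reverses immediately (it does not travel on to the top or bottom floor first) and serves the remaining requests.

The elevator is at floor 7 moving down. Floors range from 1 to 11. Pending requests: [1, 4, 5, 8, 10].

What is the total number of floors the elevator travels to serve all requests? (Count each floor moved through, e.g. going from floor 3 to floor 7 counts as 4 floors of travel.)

Answer: 15

Derivation:
Start at floor 7 moving down, LOOK stop order: [5, 4, 1, 8, 10]
  7 → 5: |5-7| = 2, total = 2
  5 → 4: |4-5| = 1, total = 3
  4 → 1: |1-4| = 3, total = 6
  1 → 8: |8-1| = 7, total = 13
  8 → 10: |10-8| = 2, total = 15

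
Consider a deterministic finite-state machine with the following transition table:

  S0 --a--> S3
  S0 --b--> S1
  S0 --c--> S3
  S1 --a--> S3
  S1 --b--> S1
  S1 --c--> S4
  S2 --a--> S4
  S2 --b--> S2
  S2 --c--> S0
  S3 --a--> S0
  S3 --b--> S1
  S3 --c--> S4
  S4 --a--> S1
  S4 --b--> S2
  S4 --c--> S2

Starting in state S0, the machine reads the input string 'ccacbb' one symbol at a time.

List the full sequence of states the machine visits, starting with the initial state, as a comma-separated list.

Start: S0
  read 'c': S0 --c--> S3
  read 'c': S3 --c--> S4
  read 'a': S4 --a--> S1
  read 'c': S1 --c--> S4
  read 'b': S4 --b--> S2
  read 'b': S2 --b--> S2

Answer: S0, S3, S4, S1, S4, S2, S2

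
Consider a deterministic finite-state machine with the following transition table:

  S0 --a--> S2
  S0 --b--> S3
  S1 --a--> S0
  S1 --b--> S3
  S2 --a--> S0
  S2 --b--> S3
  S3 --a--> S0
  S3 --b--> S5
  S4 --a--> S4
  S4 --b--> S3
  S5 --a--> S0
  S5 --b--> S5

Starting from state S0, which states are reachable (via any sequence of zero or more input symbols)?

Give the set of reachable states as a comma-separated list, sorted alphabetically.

BFS from S0:
  visit S0: S0--a-->S2 (new), S0--b-->S3 (new)
  visit S2: S2--a-->S0 (seen), S2--b-->S3 (seen)
  visit S3: S3--a-->S0 (seen), S3--b-->S5 (new)
  visit S5: S5--a-->S0 (seen), S5--b-->S5 (seen)

Answer: S0, S2, S3, S5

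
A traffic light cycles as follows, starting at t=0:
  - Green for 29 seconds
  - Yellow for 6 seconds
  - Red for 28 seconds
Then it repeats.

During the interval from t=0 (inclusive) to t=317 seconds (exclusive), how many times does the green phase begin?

Answer: 6

Derivation:
Cycle = 29+6+28 = 63s
green phase starts at t = k*63 + 0 for k=0,1,2,...
Need k*63+0 < 317 → k < 5.032
k ∈ {0, ..., 5} → 6 starts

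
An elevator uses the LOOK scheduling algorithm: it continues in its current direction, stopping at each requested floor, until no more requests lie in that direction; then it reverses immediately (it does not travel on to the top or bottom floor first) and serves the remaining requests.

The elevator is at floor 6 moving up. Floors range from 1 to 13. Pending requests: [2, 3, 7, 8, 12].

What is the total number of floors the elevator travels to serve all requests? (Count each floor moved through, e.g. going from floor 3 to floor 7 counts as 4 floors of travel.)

Start at floor 6 moving up, LOOK stop order: [7, 8, 12, 3, 2]
  6 → 7: |7-6| = 1, total = 1
  7 → 8: |8-7| = 1, total = 2
  8 → 12: |12-8| = 4, total = 6
  12 → 3: |3-12| = 9, total = 15
  3 → 2: |2-3| = 1, total = 16

Answer: 16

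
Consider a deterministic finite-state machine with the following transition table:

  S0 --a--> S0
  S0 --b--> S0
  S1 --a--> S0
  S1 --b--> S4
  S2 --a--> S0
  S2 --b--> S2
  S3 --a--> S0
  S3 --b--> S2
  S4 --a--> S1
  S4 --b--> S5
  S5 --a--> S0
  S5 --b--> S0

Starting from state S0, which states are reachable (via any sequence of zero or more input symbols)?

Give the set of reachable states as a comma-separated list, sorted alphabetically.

Answer: S0

Derivation:
BFS from S0:
  visit S0: S0--a-->S0 (seen), S0--b-->S0 (seen)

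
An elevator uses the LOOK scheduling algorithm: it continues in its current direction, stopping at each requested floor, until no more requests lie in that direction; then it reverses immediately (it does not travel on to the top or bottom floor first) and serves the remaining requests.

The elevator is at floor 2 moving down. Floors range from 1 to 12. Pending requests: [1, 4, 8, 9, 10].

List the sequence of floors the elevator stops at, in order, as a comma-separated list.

Current: 2, moving DOWN
Serve below first (descending): [1]
Then reverse, serve above (ascending): [4, 8, 9, 10]

Answer: 1, 4, 8, 9, 10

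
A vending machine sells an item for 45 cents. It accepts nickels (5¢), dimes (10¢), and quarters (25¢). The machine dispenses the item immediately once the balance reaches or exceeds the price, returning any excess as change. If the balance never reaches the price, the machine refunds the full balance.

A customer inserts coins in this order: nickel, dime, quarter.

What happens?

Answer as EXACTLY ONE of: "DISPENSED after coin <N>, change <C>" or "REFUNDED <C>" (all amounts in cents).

Price: 45¢
Coin 1 (nickel, 5¢): balance = 5¢
Coin 2 (dime, 10¢): balance = 15¢
Coin 3 (quarter, 25¢): balance = 40¢
All coins inserted, balance 40¢ < price 45¢ → REFUND 40¢

Answer: REFUNDED 40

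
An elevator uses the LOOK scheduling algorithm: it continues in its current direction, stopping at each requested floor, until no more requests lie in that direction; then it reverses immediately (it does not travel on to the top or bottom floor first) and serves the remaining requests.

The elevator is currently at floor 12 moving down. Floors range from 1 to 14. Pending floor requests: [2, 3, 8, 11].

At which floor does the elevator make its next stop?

Answer: 11

Derivation:
Current floor: 12, direction: down
Requests above: []
Requests below: [2, 3, 8, 11]
Moving down and requests lie below → nearest below is max([2, 3, 8, 11]) = 11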